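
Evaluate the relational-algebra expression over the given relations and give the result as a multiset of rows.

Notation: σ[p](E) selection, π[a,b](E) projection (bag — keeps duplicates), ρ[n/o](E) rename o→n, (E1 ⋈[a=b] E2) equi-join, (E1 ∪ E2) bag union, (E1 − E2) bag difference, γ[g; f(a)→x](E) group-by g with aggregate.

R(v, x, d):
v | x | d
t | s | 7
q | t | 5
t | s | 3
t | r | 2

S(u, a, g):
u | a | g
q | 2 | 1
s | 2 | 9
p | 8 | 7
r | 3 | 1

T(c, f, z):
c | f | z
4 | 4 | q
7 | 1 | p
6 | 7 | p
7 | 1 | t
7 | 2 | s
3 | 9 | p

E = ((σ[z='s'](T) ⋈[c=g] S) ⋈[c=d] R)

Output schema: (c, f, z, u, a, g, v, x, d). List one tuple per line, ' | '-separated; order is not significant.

Row counts bottom-up:
  T → 6
  σ[z='s'](T) → 1
  S → 4
  (σ[z='s'](T) ⋈[c=g] S) → 1
  R → 4
  ((σ[z='s'](T) ⋈[c=g] S) ⋈[c=d] R) → 1

== RESULT ==
c | f | z | u | a | g | v | x | d
7 | 2 | s | p | 8 | 7 | t | s | 7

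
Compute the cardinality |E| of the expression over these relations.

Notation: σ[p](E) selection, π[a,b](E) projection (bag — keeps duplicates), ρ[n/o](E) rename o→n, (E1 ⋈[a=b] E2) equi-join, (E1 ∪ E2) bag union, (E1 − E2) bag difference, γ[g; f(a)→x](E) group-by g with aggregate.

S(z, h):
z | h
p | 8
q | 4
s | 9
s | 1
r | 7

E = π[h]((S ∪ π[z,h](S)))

Stepwise |·|:
  S → 5
  S → 5
  π[z,h](S) → 5
  (S ∪ π[z,h](S)) → 10
  π[h]((S ∪ π[z,h](S))) → 10

|E| = 10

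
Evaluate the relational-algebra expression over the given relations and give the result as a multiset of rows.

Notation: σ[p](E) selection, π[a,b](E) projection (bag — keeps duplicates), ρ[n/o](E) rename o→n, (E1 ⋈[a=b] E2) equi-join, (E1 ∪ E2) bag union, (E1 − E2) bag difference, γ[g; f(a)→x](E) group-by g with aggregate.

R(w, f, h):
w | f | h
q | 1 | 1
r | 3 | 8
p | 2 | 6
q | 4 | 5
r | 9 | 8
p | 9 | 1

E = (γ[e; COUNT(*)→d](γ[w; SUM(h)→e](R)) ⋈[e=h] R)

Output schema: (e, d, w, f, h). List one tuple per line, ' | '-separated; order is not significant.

Per-node cardinality:
  R → 6
  γ[w; SUM(h)→e](R) → 3
  γ[e; COUNT(*)→d](γ[w; SUM(h)→e](R)) → 3
  R → 6
  (γ[e; COUNT(*)→d](γ[w; SUM(h)→e](R)) ⋈[e=h] R) → 1

== RESULT ==
e | d | w | f | h
6 | 1 | p | 2 | 6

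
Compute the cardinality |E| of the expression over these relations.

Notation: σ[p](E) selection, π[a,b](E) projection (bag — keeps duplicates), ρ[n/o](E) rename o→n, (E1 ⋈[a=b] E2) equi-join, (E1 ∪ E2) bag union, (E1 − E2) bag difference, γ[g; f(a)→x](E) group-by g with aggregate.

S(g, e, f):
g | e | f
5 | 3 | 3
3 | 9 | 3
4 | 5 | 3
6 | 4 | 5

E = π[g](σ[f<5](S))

Stepwise |·|:
  S → 4
  σ[f<5](S) → 3
  π[g](σ[f<5](S)) → 3

|E| = 3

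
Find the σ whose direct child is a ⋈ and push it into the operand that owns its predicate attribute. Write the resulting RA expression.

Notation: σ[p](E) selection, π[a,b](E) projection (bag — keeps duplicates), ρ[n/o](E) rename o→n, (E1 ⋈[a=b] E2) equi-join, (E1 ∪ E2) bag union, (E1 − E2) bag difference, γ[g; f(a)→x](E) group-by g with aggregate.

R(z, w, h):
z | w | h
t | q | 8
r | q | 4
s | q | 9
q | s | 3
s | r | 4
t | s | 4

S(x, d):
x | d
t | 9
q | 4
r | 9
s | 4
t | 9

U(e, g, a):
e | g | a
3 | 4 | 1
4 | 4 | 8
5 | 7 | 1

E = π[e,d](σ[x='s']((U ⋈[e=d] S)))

σ filters on x, owned by the right side.
E' = π[e,d]((U ⋈[e=d] σ[x='s'](S)))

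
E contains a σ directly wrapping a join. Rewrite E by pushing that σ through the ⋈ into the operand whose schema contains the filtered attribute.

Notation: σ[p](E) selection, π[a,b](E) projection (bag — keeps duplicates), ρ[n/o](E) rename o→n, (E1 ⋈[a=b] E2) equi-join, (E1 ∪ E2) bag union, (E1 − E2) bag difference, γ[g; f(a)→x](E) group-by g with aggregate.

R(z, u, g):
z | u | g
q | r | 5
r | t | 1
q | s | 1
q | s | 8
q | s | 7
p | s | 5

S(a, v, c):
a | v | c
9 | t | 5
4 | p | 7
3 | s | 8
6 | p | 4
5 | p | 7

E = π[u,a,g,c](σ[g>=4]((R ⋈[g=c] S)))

σ filters on g, owned by the left side.
E' = π[u,a,g,c]((σ[g>=4](R) ⋈[g=c] S))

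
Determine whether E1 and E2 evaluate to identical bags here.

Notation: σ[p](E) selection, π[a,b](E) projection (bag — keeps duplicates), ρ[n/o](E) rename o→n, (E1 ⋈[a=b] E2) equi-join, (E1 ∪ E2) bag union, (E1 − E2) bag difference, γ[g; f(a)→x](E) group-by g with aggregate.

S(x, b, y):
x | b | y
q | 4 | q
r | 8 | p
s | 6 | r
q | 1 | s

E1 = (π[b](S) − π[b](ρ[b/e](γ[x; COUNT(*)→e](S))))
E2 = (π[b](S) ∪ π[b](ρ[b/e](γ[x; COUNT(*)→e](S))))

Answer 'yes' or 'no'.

E1 subexpression sizes:
  S → 4
  π[b](S) → 4
  S → 4
  γ[x; COUNT(*)→e](S) → 3
  ρ[b/e](γ[x; COUNT(*)→e](S)) → 3
  π[b](ρ[b/e](γ[x; COUNT(*)→e](S))) → 3
  (π[b](S) − π[b](ρ[b/e](γ[x; COUNT(*)→e](S)))) → 3
E2 subexpression sizes:
  S → 4
  π[b](S) → 4
  S → 4
  γ[x; COUNT(*)→e](S) → 3
  ρ[b/e](γ[x; COUNT(*)→e](S)) → 3
  π[b](ρ[b/e](γ[x; COUNT(*)→e](S))) → 3
  (π[b](S) ∪ π[b](ρ[b/e](γ[x; COUNT(*)→e](S)))) → 7

E1 result:
b
4
6
8
E2 result:
b
1
1
1
2
4
6
8
Witness: (2,) appears 0× in E1 but 1× in E2.

no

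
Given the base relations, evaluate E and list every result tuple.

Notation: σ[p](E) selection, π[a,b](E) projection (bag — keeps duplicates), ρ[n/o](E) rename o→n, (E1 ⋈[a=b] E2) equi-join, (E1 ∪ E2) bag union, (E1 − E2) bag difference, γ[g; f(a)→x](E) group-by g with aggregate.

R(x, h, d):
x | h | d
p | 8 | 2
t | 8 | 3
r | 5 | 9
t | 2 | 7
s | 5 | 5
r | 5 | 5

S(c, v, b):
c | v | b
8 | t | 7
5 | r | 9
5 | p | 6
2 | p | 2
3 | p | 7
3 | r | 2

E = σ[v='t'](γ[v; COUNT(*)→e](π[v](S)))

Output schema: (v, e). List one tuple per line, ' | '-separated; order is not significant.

Row counts bottom-up:
  S → 6
  π[v](S) → 6
  γ[v; COUNT(*)→e](π[v](S)) → 3
  σ[v='t'](γ[v; COUNT(*)→e](π[v](S))) → 1

== RESULT ==
v | e
t | 1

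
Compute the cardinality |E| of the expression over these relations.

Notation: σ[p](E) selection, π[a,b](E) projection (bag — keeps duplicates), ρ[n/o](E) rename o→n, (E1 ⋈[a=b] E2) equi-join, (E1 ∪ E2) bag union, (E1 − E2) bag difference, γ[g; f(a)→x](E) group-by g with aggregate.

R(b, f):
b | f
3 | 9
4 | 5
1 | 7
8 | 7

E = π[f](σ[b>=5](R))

Row counts bottom-up:
  R → 4
  σ[b>=5](R) → 1
  π[f](σ[b>=5](R)) → 1

|E| = 1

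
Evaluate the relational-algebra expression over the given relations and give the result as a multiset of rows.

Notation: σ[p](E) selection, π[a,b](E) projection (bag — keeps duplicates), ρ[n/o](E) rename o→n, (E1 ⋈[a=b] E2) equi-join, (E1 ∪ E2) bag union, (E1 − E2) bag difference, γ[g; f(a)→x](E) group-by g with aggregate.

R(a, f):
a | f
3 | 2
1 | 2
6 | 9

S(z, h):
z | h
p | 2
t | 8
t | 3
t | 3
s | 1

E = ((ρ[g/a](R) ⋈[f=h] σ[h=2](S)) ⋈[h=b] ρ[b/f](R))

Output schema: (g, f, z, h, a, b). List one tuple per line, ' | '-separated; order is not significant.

Stepwise |·|:
  R → 3
  ρ[g/a](R) → 3
  S → 5
  σ[h=2](S) → 1
  (ρ[g/a](R) ⋈[f=h] σ[h=2](S)) → 2
  R → 3
  ρ[b/f](R) → 3
  ((ρ[g/a](R) ⋈[f=h] σ[h=2](S)) ⋈[h=b] ρ[b/f](R)) → 4

== RESULT ==
g | f | z | h | a | b
1 | 2 | p | 2 | 1 | 2
1 | 2 | p | 2 | 3 | 2
3 | 2 | p | 2 | 1 | 2
3 | 2 | p | 2 | 3 | 2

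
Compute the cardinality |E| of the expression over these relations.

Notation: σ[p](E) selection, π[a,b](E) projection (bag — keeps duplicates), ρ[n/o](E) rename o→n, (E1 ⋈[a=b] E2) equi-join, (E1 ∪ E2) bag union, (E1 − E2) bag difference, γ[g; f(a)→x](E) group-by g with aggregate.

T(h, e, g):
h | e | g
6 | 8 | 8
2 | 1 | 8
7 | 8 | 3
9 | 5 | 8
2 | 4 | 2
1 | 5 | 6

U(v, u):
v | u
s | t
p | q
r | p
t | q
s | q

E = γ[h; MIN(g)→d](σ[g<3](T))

Stepwise |·|:
  T → 6
  σ[g<3](T) → 1
  γ[h; MIN(g)→d](σ[g<3](T)) → 1

|E| = 1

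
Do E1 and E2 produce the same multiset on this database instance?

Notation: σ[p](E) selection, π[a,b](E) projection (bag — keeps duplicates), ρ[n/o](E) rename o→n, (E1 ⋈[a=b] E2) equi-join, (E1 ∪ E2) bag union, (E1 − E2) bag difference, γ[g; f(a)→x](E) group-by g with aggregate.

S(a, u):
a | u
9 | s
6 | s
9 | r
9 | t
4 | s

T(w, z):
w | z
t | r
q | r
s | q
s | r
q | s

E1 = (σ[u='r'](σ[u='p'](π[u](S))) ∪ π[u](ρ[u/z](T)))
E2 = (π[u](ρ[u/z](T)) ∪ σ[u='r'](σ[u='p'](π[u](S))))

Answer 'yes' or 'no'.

E1 row counts bottom-up:
  S → 5
  π[u](S) → 5
  σ[u='p'](π[u](S)) → 0
  σ[u='r'](σ[u='p'](π[u](S))) → 0
  T → 5
  ρ[u/z](T) → 5
  π[u](ρ[u/z](T)) → 5
  (σ[u='r'](σ[u='p'](π[u](S))) ∪ π[u](ρ[u/z](T))) → 5
E2 row counts bottom-up:
  T → 5
  ρ[u/z](T) → 5
  π[u](ρ[u/z](T)) → 5
  S → 5
  π[u](S) → 5
  σ[u='p'](π[u](S)) → 0
  σ[u='r'](σ[u='p'](π[u](S))) → 0
  (π[u](ρ[u/z](T)) ∪ σ[u='r'](σ[u='p'](π[u](S)))) → 5

E1 and E2 produce the same multiset:
u
q
r
r
r
s

yes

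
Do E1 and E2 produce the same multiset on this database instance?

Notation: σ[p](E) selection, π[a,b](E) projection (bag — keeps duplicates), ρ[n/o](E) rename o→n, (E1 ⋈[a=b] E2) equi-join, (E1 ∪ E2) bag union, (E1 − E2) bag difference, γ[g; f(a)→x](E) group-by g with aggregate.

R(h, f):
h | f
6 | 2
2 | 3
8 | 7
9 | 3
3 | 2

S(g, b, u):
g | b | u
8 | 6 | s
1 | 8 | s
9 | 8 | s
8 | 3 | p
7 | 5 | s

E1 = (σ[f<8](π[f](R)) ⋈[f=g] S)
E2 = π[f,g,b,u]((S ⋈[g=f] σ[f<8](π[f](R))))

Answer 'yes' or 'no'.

E1 row counts bottom-up:
  R → 5
  π[f](R) → 5
  σ[f<8](π[f](R)) → 5
  S → 5
  (σ[f<8](π[f](R)) ⋈[f=g] S) → 1
E2 row counts bottom-up:
  S → 5
  R → 5
  π[f](R) → 5
  σ[f<8](π[f](R)) → 5
  (S ⋈[g=f] σ[f<8](π[f](R))) → 1
  π[f,g,b,u]((S ⋈[g=f] σ[f<8](π[f](R)))) → 1

E1 and E2 produce the same multiset:
f | g | b | u
7 | 7 | 5 | s

yes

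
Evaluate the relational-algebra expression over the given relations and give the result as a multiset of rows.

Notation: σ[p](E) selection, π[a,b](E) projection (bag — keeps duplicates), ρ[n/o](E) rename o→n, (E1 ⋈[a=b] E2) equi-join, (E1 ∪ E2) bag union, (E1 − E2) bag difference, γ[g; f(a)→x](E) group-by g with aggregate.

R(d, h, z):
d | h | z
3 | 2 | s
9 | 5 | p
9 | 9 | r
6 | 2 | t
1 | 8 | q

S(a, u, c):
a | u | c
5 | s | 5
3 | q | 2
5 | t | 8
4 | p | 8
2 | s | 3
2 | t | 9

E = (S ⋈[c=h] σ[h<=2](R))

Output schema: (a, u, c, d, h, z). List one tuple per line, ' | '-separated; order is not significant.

Row counts bottom-up:
  S → 6
  R → 5
  σ[h<=2](R) → 2
  (S ⋈[c=h] σ[h<=2](R)) → 2

== RESULT ==
a | u | c | d | h | z
3 | q | 2 | 3 | 2 | s
3 | q | 2 | 6 | 2 | t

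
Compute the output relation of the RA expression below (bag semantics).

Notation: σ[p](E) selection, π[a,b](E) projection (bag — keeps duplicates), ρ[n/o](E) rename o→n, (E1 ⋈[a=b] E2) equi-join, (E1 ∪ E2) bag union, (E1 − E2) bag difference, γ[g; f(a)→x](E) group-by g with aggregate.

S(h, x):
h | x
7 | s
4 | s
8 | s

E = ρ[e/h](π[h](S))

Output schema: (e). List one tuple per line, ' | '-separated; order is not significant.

Subexpression sizes:
  S → 3
  π[h](S) → 3
  ρ[e/h](π[h](S)) → 3

== RESULT ==
e
4
7
8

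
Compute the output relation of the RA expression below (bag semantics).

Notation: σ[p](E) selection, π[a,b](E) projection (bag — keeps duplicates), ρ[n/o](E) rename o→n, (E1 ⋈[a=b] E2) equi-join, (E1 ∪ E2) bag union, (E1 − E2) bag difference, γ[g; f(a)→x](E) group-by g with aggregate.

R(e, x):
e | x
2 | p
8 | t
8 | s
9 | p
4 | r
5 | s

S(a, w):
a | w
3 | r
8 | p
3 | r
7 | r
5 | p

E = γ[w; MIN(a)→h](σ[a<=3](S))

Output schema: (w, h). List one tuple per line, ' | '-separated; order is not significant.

Subexpression sizes:
  S → 5
  σ[a<=3](S) → 2
  γ[w; MIN(a)→h](σ[a<=3](S)) → 1

== RESULT ==
w | h
r | 3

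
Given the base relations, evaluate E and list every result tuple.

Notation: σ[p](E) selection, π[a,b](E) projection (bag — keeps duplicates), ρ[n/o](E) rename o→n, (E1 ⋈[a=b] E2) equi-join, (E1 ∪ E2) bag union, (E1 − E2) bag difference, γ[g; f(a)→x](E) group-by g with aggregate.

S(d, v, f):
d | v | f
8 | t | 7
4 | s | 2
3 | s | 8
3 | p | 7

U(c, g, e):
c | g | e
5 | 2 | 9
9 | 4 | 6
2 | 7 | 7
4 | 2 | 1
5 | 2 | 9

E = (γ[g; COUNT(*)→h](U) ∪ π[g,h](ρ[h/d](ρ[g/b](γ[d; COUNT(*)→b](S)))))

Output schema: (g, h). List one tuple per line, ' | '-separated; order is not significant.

Row counts bottom-up:
  U → 5
  γ[g; COUNT(*)→h](U) → 3
  S → 4
  γ[d; COUNT(*)→b](S) → 3
  ρ[g/b](γ[d; COUNT(*)→b](S)) → 3
  ρ[h/d](ρ[g/b](γ[d; COUNT(*)→b](S))) → 3
  π[g,h](ρ[h/d](ρ[g/b](γ[d; COUNT(*)→b](S)))) → 3
  (γ[g; COUNT(*)→h](U) ∪ π[g,h](ρ[h/d](ρ[g/b](γ[d; COUNT(*)→b](S))))) → 6

== RESULT ==
g | h
1 | 4
1 | 8
2 | 3
2 | 3
4 | 1
7 | 1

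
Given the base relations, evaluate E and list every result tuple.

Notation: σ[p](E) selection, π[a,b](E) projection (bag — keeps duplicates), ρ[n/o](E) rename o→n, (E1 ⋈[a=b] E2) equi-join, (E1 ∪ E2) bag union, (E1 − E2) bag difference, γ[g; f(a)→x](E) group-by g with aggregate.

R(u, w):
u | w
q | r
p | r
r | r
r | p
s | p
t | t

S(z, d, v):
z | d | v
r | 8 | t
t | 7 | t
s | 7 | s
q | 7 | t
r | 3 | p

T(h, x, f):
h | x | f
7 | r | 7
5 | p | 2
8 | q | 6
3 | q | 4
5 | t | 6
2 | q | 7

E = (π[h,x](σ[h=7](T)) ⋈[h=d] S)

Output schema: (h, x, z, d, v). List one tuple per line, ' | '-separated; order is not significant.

Row counts bottom-up:
  T → 6
  σ[h=7](T) → 1
  π[h,x](σ[h=7](T)) → 1
  S → 5
  (π[h,x](σ[h=7](T)) ⋈[h=d] S) → 3

== RESULT ==
h | x | z | d | v
7 | r | q | 7 | t
7 | r | s | 7 | s
7 | r | t | 7 | t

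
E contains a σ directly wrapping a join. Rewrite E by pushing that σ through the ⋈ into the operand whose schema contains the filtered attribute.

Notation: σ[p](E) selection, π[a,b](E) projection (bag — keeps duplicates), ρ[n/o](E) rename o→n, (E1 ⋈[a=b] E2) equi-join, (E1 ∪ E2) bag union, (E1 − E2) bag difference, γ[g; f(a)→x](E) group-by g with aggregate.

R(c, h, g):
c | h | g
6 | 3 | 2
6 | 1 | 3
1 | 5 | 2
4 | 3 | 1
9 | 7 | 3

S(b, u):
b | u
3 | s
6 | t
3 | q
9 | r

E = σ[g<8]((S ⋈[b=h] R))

σ filters on g, owned by the right side.
E' = (S ⋈[b=h] σ[g<8](R))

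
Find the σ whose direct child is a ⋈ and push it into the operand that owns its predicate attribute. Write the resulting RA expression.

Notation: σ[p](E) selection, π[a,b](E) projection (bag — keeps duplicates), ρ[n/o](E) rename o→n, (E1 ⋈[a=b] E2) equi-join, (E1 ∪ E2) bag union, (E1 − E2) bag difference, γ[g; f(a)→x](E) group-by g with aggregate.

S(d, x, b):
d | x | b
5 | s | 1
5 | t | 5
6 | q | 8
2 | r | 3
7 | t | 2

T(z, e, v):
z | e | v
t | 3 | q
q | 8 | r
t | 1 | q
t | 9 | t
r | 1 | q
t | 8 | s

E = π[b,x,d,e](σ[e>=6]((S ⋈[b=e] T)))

σ filters on e, owned by the right side.
E' = π[b,x,d,e]((S ⋈[b=e] σ[e>=6](T)))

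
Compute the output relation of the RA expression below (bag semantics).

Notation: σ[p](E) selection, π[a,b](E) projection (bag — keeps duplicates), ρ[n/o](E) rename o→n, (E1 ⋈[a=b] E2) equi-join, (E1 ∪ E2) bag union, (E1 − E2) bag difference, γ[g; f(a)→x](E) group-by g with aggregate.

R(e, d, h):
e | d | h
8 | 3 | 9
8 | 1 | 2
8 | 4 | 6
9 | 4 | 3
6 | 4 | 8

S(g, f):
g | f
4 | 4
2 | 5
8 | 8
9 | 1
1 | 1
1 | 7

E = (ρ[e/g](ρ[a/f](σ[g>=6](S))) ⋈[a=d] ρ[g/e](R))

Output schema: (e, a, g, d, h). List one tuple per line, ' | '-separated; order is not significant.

Stepwise |·|:
  S → 6
  σ[g>=6](S) → 2
  ρ[a/f](σ[g>=6](S)) → 2
  ρ[e/g](ρ[a/f](σ[g>=6](S))) → 2
  R → 5
  ρ[g/e](R) → 5
  (ρ[e/g](ρ[a/f](σ[g>=6](S))) ⋈[a=d] ρ[g/e](R)) → 1

== RESULT ==
e | a | g | d | h
9 | 1 | 8 | 1 | 2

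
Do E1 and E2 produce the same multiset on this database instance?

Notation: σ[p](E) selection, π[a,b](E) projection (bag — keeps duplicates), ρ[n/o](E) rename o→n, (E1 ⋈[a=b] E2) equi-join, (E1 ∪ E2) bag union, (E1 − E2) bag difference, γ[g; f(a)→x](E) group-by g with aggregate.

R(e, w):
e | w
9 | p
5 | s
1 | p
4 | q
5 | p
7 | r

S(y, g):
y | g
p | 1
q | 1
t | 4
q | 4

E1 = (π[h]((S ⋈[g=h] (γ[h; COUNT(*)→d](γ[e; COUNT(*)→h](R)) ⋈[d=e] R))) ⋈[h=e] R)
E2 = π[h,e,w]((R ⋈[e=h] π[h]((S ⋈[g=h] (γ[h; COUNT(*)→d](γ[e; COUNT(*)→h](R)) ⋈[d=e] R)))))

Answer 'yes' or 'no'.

E1 row counts bottom-up:
  S → 4
  R → 6
  γ[e; COUNT(*)→h](R) → 5
  γ[h; COUNT(*)→d](γ[e; COUNT(*)→h](R)) → 2
  R → 6
  (γ[h; COUNT(*)→d](γ[e; COUNT(*)→h](R)) ⋈[d=e] R) → 2
  (S ⋈[g=h] (γ[h; COUNT(*)→d](γ[e; COUNT(*)→h](R)) ⋈[d=e] R)) → 2
  π[h]((S ⋈[g=h] (γ[h; COUNT(*)→d](γ[e; COUNT(*)→h](R)) ⋈[d=e] R))) → 2
  R → 6
  (π[h]((S ⋈[g=h] (γ[h; COUNT(*)→d](γ[e; COUNT(*)→h](R)) ⋈[d=e] R))) ⋈[h=e] R) → 2
E2 row counts bottom-up:
  R → 6
  S → 4
  R → 6
  γ[e; COUNT(*)→h](R) → 5
  γ[h; COUNT(*)→d](γ[e; COUNT(*)→h](R)) → 2
  R → 6
  (γ[h; COUNT(*)→d](γ[e; COUNT(*)→h](R)) ⋈[d=e] R) → 2
  (S ⋈[g=h] (γ[h; COUNT(*)→d](γ[e; COUNT(*)→h](R)) ⋈[d=e] R)) → 2
  π[h]((S ⋈[g=h] (γ[h; COUNT(*)→d](γ[e; COUNT(*)→h](R)) ⋈[d=e] R))) → 2
  (R ⋈[e=h] π[h]((S ⋈[g=h] (γ[h; COUNT(*)→d](γ[e; COUNT(*)→h](R)) ⋈[d=e] R)))) → 2
  π[h,e,w]((R ⋈[e=h] π[h]((S ⋈[g=h] (γ[h; COUNT(*)→d](γ[e; COUNT(*)→h](R)) ⋈[d=e] R))))) → 2

E1 and E2 produce the same multiset:
h | e | w
1 | 1 | p
1 | 1 | p

yes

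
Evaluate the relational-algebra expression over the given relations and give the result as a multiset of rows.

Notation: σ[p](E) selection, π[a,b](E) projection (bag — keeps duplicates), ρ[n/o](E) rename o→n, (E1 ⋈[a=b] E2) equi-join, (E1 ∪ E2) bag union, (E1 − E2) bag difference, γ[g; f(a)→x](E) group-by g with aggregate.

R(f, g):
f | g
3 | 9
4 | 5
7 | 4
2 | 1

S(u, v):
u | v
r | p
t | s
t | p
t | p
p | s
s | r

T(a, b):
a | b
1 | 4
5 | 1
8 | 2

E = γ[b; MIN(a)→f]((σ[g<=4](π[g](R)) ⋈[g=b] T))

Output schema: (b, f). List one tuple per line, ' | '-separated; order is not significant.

Row counts bottom-up:
  R → 4
  π[g](R) → 4
  σ[g<=4](π[g](R)) → 2
  T → 3
  (σ[g<=4](π[g](R)) ⋈[g=b] T) → 2
  γ[b; MIN(a)→f]((σ[g<=4](π[g](R)) ⋈[g=b] T)) → 2

== RESULT ==
b | f
1 | 5
4 | 1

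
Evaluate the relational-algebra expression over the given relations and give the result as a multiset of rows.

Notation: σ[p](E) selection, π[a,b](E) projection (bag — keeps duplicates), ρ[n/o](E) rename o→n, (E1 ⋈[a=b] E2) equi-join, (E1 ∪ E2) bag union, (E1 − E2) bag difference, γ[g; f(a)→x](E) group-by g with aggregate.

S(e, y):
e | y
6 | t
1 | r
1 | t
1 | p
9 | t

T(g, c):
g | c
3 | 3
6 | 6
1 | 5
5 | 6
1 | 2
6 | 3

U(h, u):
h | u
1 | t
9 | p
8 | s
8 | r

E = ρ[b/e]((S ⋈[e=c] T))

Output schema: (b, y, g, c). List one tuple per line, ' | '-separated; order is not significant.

Stepwise |·|:
  S → 5
  T → 6
  (S ⋈[e=c] T) → 2
  ρ[b/e]((S ⋈[e=c] T)) → 2

== RESULT ==
b | y | g | c
6 | t | 5 | 6
6 | t | 6 | 6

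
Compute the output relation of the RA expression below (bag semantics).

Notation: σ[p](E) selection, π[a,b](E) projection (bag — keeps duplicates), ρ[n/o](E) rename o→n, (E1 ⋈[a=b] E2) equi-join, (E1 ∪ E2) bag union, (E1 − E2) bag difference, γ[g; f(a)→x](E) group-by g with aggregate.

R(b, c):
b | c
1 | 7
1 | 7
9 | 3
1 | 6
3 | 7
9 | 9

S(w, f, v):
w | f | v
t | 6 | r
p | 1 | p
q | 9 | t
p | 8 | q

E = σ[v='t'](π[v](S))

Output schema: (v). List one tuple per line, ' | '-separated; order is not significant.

Per-node cardinality:
  S → 4
  π[v](S) → 4
  σ[v='t'](π[v](S)) → 1

== RESULT ==
v
t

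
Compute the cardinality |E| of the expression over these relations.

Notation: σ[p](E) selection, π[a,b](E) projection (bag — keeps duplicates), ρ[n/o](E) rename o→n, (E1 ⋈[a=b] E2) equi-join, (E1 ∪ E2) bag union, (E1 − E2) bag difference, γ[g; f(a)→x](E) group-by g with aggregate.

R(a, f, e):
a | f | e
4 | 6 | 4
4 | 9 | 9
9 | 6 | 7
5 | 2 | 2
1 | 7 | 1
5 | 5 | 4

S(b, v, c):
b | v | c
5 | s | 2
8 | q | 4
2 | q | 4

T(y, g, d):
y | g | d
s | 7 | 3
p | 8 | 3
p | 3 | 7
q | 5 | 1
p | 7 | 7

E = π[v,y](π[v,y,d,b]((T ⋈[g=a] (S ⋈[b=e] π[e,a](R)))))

Per-node cardinality:
  T → 5
  S → 3
  R → 6
  π[e,a](R) → 6
  (S ⋈[b=e] π[e,a](R)) → 1
  (T ⋈[g=a] (S ⋈[b=e] π[e,a](R))) → 1
  π[v,y,d,b]((T ⋈[g=a] (S ⋈[b=e] π[e,a](R)))) → 1
  π[v,y](π[v,y,d,b]((T ⋈[g=a] (S ⋈[b=e] π[e,a](R))))) → 1

|E| = 1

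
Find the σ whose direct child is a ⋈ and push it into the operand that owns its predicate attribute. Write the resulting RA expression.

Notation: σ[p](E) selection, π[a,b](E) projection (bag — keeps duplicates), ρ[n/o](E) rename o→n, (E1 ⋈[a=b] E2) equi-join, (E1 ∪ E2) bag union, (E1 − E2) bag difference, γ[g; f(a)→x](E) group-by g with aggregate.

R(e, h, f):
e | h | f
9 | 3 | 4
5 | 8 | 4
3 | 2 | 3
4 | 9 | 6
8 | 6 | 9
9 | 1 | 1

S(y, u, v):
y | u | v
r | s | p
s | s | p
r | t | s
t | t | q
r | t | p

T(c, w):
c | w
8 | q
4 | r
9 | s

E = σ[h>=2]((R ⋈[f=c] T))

σ filters on h, owned by the left side.
E' = (σ[h>=2](R) ⋈[f=c] T)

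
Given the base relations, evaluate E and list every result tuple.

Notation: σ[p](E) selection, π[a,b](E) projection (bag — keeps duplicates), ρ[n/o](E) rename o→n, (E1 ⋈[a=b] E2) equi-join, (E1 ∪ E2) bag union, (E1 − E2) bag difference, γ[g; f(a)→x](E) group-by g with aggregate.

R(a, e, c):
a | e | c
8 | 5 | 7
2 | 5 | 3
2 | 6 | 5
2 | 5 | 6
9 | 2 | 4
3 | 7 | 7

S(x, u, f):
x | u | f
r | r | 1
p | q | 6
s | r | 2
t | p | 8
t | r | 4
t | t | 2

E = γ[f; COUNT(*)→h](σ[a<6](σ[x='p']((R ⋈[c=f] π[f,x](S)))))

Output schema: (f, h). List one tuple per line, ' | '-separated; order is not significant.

Stepwise |·|:
  R → 6
  S → 6
  π[f,x](S) → 6
  (R ⋈[c=f] π[f,x](S)) → 2
  σ[x='p']((R ⋈[c=f] π[f,x](S))) → 1
  σ[a<6](σ[x='p']((R ⋈[c=f] π[f,x](S)))) → 1
  γ[f; COUNT(*)→h](σ[a<6](σ[x='p']((R ⋈[c=f] π[f,x](S))))) → 1

== RESULT ==
f | h
6 | 1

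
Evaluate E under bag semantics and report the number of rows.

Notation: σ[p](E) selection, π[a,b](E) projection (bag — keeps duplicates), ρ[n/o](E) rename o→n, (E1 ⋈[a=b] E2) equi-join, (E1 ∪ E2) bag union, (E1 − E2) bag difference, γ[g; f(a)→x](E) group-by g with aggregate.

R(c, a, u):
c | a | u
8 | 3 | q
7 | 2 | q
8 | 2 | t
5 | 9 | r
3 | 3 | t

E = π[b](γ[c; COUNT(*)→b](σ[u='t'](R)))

Subexpression sizes:
  R → 5
  σ[u='t'](R) → 2
  γ[c; COUNT(*)→b](σ[u='t'](R)) → 2
  π[b](γ[c; COUNT(*)→b](σ[u='t'](R))) → 2

|E| = 2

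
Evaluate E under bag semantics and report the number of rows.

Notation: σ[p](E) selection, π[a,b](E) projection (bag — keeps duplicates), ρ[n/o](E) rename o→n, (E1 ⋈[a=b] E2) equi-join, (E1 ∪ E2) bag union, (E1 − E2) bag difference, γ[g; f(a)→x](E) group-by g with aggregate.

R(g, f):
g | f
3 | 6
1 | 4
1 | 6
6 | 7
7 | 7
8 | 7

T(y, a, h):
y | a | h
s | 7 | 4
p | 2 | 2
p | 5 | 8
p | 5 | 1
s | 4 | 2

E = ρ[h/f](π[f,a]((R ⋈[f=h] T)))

Stepwise |·|:
  R → 6
  T → 5
  (R ⋈[f=h] T) → 1
  π[f,a]((R ⋈[f=h] T)) → 1
  ρ[h/f](π[f,a]((R ⋈[f=h] T))) → 1

|E| = 1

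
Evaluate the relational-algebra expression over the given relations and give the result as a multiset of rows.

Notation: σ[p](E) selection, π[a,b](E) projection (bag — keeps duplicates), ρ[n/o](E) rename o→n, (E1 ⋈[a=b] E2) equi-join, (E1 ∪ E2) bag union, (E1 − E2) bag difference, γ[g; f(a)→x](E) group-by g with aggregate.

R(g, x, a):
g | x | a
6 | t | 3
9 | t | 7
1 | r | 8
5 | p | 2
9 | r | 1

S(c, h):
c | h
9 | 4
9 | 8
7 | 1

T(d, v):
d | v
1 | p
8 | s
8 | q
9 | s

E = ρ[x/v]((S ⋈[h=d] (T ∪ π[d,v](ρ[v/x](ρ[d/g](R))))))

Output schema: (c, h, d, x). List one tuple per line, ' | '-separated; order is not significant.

Row counts bottom-up:
  S → 3
  T → 4
  R → 5
  ρ[d/g](R) → 5
  ρ[v/x](ρ[d/g](R)) → 5
  π[d,v](ρ[v/x](ρ[d/g](R))) → 5
  (T ∪ π[d,v](ρ[v/x](ρ[d/g](R)))) → 9
  (S ⋈[h=d] (T ∪ π[d,v](ρ[v/x](ρ[d/g](R))))) → 4
  ρ[x/v]((S ⋈[h=d] (T ∪ π[d,v](ρ[v/x](ρ[d/g](R)))))) → 4

== RESULT ==
c | h | d | x
7 | 1 | 1 | p
7 | 1 | 1 | r
9 | 8 | 8 | q
9 | 8 | 8 | s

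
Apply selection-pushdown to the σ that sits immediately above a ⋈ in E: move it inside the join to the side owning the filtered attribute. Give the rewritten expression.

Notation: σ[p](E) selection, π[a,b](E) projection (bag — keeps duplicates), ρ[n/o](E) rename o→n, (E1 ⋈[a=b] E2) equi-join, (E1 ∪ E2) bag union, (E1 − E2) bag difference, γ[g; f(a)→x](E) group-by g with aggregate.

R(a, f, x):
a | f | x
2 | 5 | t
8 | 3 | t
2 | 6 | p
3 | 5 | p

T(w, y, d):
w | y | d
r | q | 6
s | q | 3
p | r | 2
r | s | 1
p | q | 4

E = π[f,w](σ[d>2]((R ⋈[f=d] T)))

σ filters on d, owned by the right side.
E' = π[f,w]((R ⋈[f=d] σ[d>2](T)))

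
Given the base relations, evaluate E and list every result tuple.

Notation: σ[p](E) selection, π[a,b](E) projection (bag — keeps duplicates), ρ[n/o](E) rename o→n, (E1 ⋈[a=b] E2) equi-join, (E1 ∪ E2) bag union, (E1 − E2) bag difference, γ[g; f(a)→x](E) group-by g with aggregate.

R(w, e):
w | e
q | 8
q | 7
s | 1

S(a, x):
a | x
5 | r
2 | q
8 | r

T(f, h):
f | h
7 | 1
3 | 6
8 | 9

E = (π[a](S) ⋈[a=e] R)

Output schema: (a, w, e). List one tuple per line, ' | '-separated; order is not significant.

Per-node cardinality:
  S → 3
  π[a](S) → 3
  R → 3
  (π[a](S) ⋈[a=e] R) → 1

== RESULT ==
a | w | e
8 | q | 8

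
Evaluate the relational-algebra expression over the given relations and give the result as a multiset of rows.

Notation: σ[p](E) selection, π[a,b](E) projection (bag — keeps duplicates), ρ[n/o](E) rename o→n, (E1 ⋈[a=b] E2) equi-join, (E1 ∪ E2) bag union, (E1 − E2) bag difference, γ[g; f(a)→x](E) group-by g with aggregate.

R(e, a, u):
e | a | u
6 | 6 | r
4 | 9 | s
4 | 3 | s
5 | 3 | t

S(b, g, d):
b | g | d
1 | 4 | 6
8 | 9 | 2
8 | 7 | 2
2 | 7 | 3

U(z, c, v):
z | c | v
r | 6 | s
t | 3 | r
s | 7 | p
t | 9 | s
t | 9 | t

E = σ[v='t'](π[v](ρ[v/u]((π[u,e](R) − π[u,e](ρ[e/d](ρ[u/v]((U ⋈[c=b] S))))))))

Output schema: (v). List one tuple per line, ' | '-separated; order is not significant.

Stepwise |·|:
  R → 4
  π[u,e](R) → 4
  U → 5
  S → 4
  (U ⋈[c=b] S) → 0
  ρ[u/v]((U ⋈[c=b] S)) → 0
  ρ[e/d](ρ[u/v]((U ⋈[c=b] S))) → 0
  π[u,e](ρ[e/d](ρ[u/v]((U ⋈[c=b] S)))) → 0
  (π[u,e](R) − π[u,e](ρ[e/d](ρ[u/v]((U ⋈[c=b] S))))) → 4
  ρ[v/u]((π[u,e](R) − π[u,e](ρ[e/d](ρ[u/v]((U ⋈[c=b] S)))))) → 4
  π[v](ρ[v/u]((π[u,e](R) − π[u,e](ρ[e/d](ρ[u/v]((U ⋈[c=b] S))))))) → 4
  σ[v='t'](π[v](ρ[v/u]((π[u,e](R) − π[u,e](ρ[e/d](ρ[u/v]((U ⋈[c=b] S)))))))) → 1

== RESULT ==
v
t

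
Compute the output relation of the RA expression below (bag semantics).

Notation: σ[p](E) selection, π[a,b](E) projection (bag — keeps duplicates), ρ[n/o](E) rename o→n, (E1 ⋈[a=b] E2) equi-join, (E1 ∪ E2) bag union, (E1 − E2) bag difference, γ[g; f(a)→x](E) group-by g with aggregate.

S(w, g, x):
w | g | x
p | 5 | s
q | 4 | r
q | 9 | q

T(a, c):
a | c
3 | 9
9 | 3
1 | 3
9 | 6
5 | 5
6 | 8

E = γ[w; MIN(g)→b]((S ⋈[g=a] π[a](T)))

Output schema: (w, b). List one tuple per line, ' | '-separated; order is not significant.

Per-node cardinality:
  S → 3
  T → 6
  π[a](T) → 6
  (S ⋈[g=a] π[a](T)) → 3
  γ[w; MIN(g)→b]((S ⋈[g=a] π[a](T))) → 2

== RESULT ==
w | b
p | 5
q | 9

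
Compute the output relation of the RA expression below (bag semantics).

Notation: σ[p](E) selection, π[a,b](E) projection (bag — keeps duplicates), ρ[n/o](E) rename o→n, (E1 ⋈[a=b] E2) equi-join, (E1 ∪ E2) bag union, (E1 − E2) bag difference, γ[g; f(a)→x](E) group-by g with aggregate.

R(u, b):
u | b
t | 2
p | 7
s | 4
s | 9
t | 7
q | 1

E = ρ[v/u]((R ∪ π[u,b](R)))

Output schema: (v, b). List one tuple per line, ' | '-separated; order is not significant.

Stepwise |·|:
  R → 6
  R → 6
  π[u,b](R) → 6
  (R ∪ π[u,b](R)) → 12
  ρ[v/u]((R ∪ π[u,b](R))) → 12

== RESULT ==
v | b
p | 7
p | 7
q | 1
q | 1
s | 4
s | 4
s | 9
s | 9
t | 2
t | 2
t | 7
t | 7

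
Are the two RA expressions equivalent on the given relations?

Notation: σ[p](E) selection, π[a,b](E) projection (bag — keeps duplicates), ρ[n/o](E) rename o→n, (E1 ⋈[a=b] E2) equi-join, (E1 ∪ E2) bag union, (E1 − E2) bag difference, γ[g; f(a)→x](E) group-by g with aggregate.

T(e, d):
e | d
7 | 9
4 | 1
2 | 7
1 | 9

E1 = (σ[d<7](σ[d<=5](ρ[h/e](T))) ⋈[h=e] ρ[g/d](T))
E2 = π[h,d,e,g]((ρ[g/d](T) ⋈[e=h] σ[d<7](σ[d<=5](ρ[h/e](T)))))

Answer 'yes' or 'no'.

E1 per-node cardinality:
  T → 4
  ρ[h/e](T) → 4
  σ[d<=5](ρ[h/e](T)) → 1
  σ[d<7](σ[d<=5](ρ[h/e](T))) → 1
  T → 4
  ρ[g/d](T) → 4
  (σ[d<7](σ[d<=5](ρ[h/e](T))) ⋈[h=e] ρ[g/d](T)) → 1
E2 per-node cardinality:
  T → 4
  ρ[g/d](T) → 4
  T → 4
  ρ[h/e](T) → 4
  σ[d<=5](ρ[h/e](T)) → 1
  σ[d<7](σ[d<=5](ρ[h/e](T))) → 1
  (ρ[g/d](T) ⋈[e=h] σ[d<7](σ[d<=5](ρ[h/e](T)))) → 1
  π[h,d,e,g]((ρ[g/d](T) ⋈[e=h] σ[d<7](σ[d<=5](ρ[h/e](T))))) → 1

E1 and E2 produce the same multiset:
h | d | e | g
4 | 1 | 4 | 1

yes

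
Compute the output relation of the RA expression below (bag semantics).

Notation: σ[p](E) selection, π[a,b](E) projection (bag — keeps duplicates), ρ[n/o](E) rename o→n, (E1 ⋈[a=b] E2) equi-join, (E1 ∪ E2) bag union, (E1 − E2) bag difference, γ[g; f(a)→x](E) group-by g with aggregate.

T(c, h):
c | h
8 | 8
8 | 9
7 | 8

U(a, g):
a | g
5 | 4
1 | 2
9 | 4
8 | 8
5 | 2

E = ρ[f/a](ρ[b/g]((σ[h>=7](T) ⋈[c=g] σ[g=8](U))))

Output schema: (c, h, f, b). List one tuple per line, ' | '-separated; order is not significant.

Subexpression sizes:
  T → 3
  σ[h>=7](T) → 3
  U → 5
  σ[g=8](U) → 1
  (σ[h>=7](T) ⋈[c=g] σ[g=8](U)) → 2
  ρ[b/g]((σ[h>=7](T) ⋈[c=g] σ[g=8](U))) → 2
  ρ[f/a](ρ[b/g]((σ[h>=7](T) ⋈[c=g] σ[g=8](U)))) → 2

== RESULT ==
c | h | f | b
8 | 8 | 8 | 8
8 | 9 | 8 | 8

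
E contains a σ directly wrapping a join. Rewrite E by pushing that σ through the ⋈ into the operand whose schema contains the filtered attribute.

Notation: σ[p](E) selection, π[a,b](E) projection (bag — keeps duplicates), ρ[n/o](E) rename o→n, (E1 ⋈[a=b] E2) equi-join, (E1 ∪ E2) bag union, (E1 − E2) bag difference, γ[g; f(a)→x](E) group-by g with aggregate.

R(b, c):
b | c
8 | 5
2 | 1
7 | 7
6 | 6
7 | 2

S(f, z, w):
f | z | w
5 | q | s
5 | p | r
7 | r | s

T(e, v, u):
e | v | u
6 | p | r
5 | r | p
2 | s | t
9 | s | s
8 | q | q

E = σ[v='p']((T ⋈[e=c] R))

σ filters on v, owned by the left side.
E' = (σ[v='p'](T) ⋈[e=c] R)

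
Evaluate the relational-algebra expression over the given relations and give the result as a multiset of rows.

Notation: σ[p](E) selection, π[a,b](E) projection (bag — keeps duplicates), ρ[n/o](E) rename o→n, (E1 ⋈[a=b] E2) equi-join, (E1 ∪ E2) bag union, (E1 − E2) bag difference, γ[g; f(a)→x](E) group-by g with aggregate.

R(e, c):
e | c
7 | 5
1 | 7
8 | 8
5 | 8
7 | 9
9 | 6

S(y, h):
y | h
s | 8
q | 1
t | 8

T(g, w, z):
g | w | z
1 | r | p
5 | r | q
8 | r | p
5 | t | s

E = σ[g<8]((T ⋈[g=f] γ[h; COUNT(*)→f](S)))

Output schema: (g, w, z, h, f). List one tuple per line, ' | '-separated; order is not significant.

Subexpression sizes:
  T → 4
  S → 3
  γ[h; COUNT(*)→f](S) → 2
  (T ⋈[g=f] γ[h; COUNT(*)→f](S)) → 1
  σ[g<8]((T ⋈[g=f] γ[h; COUNT(*)→f](S))) → 1

== RESULT ==
g | w | z | h | f
1 | r | p | 1 | 1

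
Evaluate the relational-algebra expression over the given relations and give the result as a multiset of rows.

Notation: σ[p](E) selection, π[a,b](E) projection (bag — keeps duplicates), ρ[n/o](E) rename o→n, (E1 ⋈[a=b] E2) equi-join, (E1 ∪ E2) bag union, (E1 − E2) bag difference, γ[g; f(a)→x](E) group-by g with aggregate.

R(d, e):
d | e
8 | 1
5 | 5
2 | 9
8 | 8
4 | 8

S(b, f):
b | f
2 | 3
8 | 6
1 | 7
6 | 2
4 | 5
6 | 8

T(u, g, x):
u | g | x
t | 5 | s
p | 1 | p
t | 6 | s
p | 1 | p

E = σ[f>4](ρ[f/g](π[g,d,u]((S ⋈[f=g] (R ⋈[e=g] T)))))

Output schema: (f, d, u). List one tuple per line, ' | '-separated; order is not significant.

Stepwise |·|:
  S → 6
  R → 5
  T → 4
  (R ⋈[e=g] T) → 3
  (S ⋈[f=g] (R ⋈[e=g] T)) → 1
  π[g,d,u]((S ⋈[f=g] (R ⋈[e=g] T))) → 1
  ρ[f/g](π[g,d,u]((S ⋈[f=g] (R ⋈[e=g] T)))) → 1
  σ[f>4](ρ[f/g](π[g,d,u]((S ⋈[f=g] (R ⋈[e=g] T))))) → 1

== RESULT ==
f | d | u
5 | 5 | t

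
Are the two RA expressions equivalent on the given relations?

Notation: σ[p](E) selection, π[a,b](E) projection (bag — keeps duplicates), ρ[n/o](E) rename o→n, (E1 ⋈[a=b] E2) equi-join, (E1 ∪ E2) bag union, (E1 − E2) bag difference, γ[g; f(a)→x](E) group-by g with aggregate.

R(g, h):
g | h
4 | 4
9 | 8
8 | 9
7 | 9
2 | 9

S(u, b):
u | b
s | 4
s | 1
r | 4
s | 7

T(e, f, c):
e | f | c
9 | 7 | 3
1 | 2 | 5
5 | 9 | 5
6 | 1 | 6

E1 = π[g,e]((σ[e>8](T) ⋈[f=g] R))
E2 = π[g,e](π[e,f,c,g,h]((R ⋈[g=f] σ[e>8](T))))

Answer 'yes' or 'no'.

E1 subexpression sizes:
  T → 4
  σ[e>8](T) → 1
  R → 5
  (σ[e>8](T) ⋈[f=g] R) → 1
  π[g,e]((σ[e>8](T) ⋈[f=g] R)) → 1
E2 subexpression sizes:
  R → 5
  T → 4
  σ[e>8](T) → 1
  (R ⋈[g=f] σ[e>8](T)) → 1
  π[e,f,c,g,h]((R ⋈[g=f] σ[e>8](T))) → 1
  π[g,e](π[e,f,c,g,h]((R ⋈[g=f] σ[e>8](T)))) → 1

E1 and E2 produce the same multiset:
g | e
7 | 9

yes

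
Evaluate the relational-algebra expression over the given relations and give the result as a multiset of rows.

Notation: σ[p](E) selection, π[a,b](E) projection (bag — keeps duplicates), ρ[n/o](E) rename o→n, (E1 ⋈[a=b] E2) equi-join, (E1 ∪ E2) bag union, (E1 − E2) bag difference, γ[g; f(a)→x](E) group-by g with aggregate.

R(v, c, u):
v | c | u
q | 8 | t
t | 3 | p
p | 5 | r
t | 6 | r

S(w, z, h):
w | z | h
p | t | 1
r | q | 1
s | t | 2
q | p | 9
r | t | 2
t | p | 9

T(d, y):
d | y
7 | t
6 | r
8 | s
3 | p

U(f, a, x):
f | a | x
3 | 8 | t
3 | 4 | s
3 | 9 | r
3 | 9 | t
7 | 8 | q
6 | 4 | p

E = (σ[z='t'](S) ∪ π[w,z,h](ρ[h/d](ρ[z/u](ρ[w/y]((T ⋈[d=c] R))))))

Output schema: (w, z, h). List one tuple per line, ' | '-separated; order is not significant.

Row counts bottom-up:
  S → 6
  σ[z='t'](S) → 3
  T → 4
  R → 4
  (T ⋈[d=c] R) → 3
  ρ[w/y]((T ⋈[d=c] R)) → 3
  ρ[z/u](ρ[w/y]((T ⋈[d=c] R))) → 3
  ρ[h/d](ρ[z/u](ρ[w/y]((T ⋈[d=c] R)))) → 3
  π[w,z,h](ρ[h/d](ρ[z/u](ρ[w/y]((T ⋈[d=c] R))))) → 3
  (σ[z='t'](S) ∪ π[w,z,h](ρ[h/d](ρ[z/u](ρ[w/y]((T ⋈[d=c] R)))))) → 6

== RESULT ==
w | z | h
p | p | 3
p | t | 1
r | r | 6
r | t | 2
s | t | 2
s | t | 8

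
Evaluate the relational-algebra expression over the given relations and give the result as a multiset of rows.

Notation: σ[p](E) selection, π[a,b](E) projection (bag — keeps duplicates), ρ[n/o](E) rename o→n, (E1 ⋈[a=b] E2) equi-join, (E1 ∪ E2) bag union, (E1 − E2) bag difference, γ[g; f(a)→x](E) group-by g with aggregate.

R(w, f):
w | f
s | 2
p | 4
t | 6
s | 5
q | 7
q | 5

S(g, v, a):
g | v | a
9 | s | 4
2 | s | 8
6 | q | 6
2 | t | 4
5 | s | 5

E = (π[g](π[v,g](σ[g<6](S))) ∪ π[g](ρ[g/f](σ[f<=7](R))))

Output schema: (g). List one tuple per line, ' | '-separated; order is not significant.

Stepwise |·|:
  S → 5
  σ[g<6](S) → 3
  π[v,g](σ[g<6](S)) → 3
  π[g](π[v,g](σ[g<6](S))) → 3
  R → 6
  σ[f<=7](R) → 6
  ρ[g/f](σ[f<=7](R)) → 6
  π[g](ρ[g/f](σ[f<=7](R))) → 6
  (π[g](π[v,g](σ[g<6](S))) ∪ π[g](ρ[g/f](σ[f<=7](R)))) → 9

== RESULT ==
g
2
2
2
4
5
5
5
6
7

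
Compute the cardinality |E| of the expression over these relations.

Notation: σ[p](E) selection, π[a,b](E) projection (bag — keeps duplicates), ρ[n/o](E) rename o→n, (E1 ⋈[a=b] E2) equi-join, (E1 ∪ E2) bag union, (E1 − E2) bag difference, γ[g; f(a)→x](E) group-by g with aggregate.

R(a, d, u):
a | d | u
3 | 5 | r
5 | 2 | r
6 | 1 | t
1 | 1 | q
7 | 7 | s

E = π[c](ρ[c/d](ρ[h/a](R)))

Stepwise |·|:
  R → 5
  ρ[h/a](R) → 5
  ρ[c/d](ρ[h/a](R)) → 5
  π[c](ρ[c/d](ρ[h/a](R))) → 5

|E| = 5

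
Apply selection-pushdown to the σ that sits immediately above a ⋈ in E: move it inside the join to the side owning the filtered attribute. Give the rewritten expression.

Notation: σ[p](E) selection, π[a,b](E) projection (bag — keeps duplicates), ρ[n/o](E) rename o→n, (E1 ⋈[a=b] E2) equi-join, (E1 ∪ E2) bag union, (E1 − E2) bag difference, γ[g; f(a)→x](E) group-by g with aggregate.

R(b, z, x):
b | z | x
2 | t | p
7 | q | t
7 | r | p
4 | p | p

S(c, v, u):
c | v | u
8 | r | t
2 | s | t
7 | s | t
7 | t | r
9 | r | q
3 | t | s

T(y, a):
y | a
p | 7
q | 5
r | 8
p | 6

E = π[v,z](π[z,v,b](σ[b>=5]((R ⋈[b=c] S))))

σ filters on b, owned by the left side.
E' = π[v,z](π[z,v,b]((σ[b>=5](R) ⋈[b=c] S)))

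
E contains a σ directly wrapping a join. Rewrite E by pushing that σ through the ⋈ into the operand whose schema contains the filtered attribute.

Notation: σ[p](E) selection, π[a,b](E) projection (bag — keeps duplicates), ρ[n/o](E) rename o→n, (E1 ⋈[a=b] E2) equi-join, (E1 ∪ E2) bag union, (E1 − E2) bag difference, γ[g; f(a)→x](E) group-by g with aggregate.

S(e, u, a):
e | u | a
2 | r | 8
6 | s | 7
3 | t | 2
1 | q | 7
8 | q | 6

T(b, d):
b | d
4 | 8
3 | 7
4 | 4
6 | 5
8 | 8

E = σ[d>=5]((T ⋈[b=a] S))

σ filters on d, owned by the left side.
E' = (σ[d>=5](T) ⋈[b=a] S)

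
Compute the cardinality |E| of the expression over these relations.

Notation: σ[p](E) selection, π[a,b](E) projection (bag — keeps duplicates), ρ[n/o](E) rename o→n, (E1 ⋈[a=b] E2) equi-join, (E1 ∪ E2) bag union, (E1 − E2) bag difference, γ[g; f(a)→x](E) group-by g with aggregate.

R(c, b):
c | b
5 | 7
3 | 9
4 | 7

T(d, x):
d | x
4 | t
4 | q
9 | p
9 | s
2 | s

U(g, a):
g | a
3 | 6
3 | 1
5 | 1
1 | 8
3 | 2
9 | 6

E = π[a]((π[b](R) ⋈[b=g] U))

Per-node cardinality:
  R → 3
  π[b](R) → 3
  U → 6
  (π[b](R) ⋈[b=g] U) → 1
  π[a]((π[b](R) ⋈[b=g] U)) → 1

|E| = 1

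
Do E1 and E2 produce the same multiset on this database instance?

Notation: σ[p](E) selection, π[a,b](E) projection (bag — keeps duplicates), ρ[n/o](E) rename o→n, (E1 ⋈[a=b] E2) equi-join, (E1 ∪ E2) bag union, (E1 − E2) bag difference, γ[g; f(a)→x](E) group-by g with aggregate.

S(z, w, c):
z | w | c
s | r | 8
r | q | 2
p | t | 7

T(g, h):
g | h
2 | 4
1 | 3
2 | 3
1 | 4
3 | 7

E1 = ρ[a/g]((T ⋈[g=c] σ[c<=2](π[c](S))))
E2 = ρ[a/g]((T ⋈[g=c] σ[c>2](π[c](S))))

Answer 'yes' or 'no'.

E1 stepwise |·|:
  T → 5
  S → 3
  π[c](S) → 3
  σ[c<=2](π[c](S)) → 1
  (T ⋈[g=c] σ[c<=2](π[c](S))) → 2
  ρ[a/g]((T ⋈[g=c] σ[c<=2](π[c](S)))) → 2
E2 stepwise |·|:
  T → 5
  S → 3
  π[c](S) → 3
  σ[c>2](π[c](S)) → 2
  (T ⋈[g=c] σ[c>2](π[c](S))) → 0
  ρ[a/g]((T ⋈[g=c] σ[c>2](π[c](S)))) → 0

E1 result:
a | h | c
2 | 3 | 2
2 | 4 | 2
E2 result:
a | h | c
(0 rows)
Witness: (2, 3, 2) appears 1× in E1 but 0× in E2.

no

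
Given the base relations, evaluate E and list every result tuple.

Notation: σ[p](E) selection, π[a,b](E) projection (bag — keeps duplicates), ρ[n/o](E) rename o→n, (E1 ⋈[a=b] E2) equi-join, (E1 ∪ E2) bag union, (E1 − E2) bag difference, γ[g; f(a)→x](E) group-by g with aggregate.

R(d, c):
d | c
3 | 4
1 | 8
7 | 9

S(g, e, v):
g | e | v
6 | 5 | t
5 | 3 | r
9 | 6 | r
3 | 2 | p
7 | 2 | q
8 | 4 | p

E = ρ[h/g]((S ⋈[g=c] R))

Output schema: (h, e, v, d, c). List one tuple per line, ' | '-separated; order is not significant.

Subexpression sizes:
  S → 6
  R → 3
  (S ⋈[g=c] R) → 2
  ρ[h/g]((S ⋈[g=c] R)) → 2

== RESULT ==
h | e | v | d | c
8 | 4 | p | 1 | 8
9 | 6 | r | 7 | 9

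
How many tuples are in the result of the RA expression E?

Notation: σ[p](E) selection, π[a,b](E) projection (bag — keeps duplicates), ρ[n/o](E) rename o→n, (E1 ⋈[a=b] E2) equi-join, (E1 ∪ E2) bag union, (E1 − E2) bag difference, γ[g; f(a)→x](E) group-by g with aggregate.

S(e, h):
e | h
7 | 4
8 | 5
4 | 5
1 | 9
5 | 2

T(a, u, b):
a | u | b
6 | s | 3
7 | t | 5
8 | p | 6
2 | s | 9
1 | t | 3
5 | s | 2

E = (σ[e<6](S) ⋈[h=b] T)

Row counts bottom-up:
  S → 5
  σ[e<6](S) → 3
  T → 6
  (σ[e<6](S) ⋈[h=b] T) → 3

|E| = 3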